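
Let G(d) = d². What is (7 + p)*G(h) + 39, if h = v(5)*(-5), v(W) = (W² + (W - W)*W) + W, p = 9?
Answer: 360039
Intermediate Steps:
v(W) = W + W² (v(W) = (W² + 0*W) + W = (W² + 0) + W = W² + W = W + W²)
h = -150 (h = (5*(1 + 5))*(-5) = (5*6)*(-5) = 30*(-5) = -150)
(7 + p)*G(h) + 39 = (7 + 9)*(-150)² + 39 = 16*22500 + 39 = 360000 + 39 = 360039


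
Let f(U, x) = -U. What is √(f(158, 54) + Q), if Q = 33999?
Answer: √33841 ≈ 183.96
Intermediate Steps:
√(f(158, 54) + Q) = √(-1*158 + 33999) = √(-158 + 33999) = √33841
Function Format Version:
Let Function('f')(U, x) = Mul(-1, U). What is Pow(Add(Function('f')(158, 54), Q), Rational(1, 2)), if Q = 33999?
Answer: Pow(33841, Rational(1, 2)) ≈ 183.96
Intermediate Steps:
Pow(Add(Function('f')(158, 54), Q), Rational(1, 2)) = Pow(Add(Mul(-1, 158), 33999), Rational(1, 2)) = Pow(Add(-158, 33999), Rational(1, 2)) = Pow(33841, Rational(1, 2))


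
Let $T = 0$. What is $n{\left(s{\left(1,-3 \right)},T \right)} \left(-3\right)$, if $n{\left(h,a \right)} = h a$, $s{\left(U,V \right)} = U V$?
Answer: $0$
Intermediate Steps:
$n{\left(h,a \right)} = a h$
$n{\left(s{\left(1,-3 \right)},T \right)} \left(-3\right) = 0 \cdot 1 \left(-3\right) \left(-3\right) = 0 \left(-3\right) \left(-3\right) = 0 \left(-3\right) = 0$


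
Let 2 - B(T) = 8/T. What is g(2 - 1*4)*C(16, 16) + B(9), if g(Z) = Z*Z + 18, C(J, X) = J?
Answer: 3178/9 ≈ 353.11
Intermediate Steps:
B(T) = 2 - 8/T
g(Z) = 18 + Z**2 (g(Z) = Z**2 + 18 = 18 + Z**2)
g(2 - 1*4)*C(16, 16) + B(9) = (18 + (2 - 1*4)**2)*16 + (2 - 8/9) = (18 + (2 - 4)**2)*16 + (2 - 8*1/9) = (18 + (-2)**2)*16 + (2 - 8/9) = (18 + 4)*16 + 10/9 = 22*16 + 10/9 = 352 + 10/9 = 3178/9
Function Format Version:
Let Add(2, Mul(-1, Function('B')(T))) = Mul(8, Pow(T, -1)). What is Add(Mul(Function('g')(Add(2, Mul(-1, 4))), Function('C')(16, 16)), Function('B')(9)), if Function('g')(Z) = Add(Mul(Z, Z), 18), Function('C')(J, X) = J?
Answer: Rational(3178, 9) ≈ 353.11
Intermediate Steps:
Function('B')(T) = Add(2, Mul(-8, Pow(T, -1))) (Function('B')(T) = Add(2, Mul(-1, Mul(8, Pow(T, -1)))) = Add(2, Mul(-8, Pow(T, -1))))
Function('g')(Z) = Add(18, Pow(Z, 2)) (Function('g')(Z) = Add(Pow(Z, 2), 18) = Add(18, Pow(Z, 2)))
Add(Mul(Function('g')(Add(2, Mul(-1, 4))), Function('C')(16, 16)), Function('B')(9)) = Add(Mul(Add(18, Pow(Add(2, Mul(-1, 4)), 2)), 16), Add(2, Mul(-8, Pow(9, -1)))) = Add(Mul(Add(18, Pow(Add(2, -4), 2)), 16), Add(2, Mul(-8, Rational(1, 9)))) = Add(Mul(Add(18, Pow(-2, 2)), 16), Add(2, Rational(-8, 9))) = Add(Mul(Add(18, 4), 16), Rational(10, 9)) = Add(Mul(22, 16), Rational(10, 9)) = Add(352, Rational(10, 9)) = Rational(3178, 9)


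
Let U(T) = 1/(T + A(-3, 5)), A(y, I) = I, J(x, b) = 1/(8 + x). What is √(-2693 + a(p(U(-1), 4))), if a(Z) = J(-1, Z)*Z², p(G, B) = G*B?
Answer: 5*I*√5278/7 ≈ 51.893*I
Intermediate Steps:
U(T) = 1/(5 + T) (U(T) = 1/(T + 5) = 1/(5 + T))
p(G, B) = B*G
a(Z) = Z²/7 (a(Z) = Z²/(8 - 1) = Z²/7)
√(-2693 + a(p(U(-1), 4))) = √(-2693 + (4/(5 - 1))²/7) = √(-2693 + (4/4)²/7) = √(-2693 + (4*(¼))²/7) = √(-2693 + (⅐)*1²) = √(-2693 + (⅐)*1) = √(-2693 + ⅐) = √(-18850/7) = 5*I*√5278/7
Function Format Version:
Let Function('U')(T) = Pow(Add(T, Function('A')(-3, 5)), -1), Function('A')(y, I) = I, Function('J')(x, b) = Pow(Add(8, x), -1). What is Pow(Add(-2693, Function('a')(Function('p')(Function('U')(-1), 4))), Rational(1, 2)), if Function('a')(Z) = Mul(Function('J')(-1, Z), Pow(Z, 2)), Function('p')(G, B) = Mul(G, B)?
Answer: Mul(Rational(5, 7), I, Pow(5278, Rational(1, 2))) ≈ Mul(51.893, I)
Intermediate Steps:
Function('U')(T) = Pow(Add(5, T), -1) (Function('U')(T) = Pow(Add(T, 5), -1) = Pow(Add(5, T), -1))
Function('p')(G, B) = Mul(B, G)
Function('a')(Z) = Mul(Rational(1, 7), Pow(Z, 2)) (Function('a')(Z) = Mul(Pow(Add(8, -1), -1), Pow(Z, 2)) = Mul(Pow(7, -1), Pow(Z, 2)) = Mul(Rational(1, 7), Pow(Z, 2)))
Pow(Add(-2693, Function('a')(Function('p')(Function('U')(-1), 4))), Rational(1, 2)) = Pow(Add(-2693, Mul(Rational(1, 7), Pow(Mul(4, Pow(Add(5, -1), -1)), 2))), Rational(1, 2)) = Pow(Add(-2693, Mul(Rational(1, 7), Pow(Mul(4, Pow(4, -1)), 2))), Rational(1, 2)) = Pow(Add(-2693, Mul(Rational(1, 7), Pow(Mul(4, Rational(1, 4)), 2))), Rational(1, 2)) = Pow(Add(-2693, Mul(Rational(1, 7), Pow(1, 2))), Rational(1, 2)) = Pow(Add(-2693, Mul(Rational(1, 7), 1)), Rational(1, 2)) = Pow(Add(-2693, Rational(1, 7)), Rational(1, 2)) = Pow(Rational(-18850, 7), Rational(1, 2)) = Mul(Rational(5, 7), I, Pow(5278, Rational(1, 2)))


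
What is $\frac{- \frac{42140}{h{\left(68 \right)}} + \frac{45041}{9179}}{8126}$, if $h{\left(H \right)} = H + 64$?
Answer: $- \frac{47607206}{1230711141} \approx -0.038683$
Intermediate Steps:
$h{\left(H \right)} = 64 + H$
$\frac{- \frac{42140}{h{\left(68 \right)}} + \frac{45041}{9179}}{8126} = \frac{- \frac{42140}{64 + 68} + \frac{45041}{9179}}{8126} = \left(- \frac{42140}{132} + 45041 \cdot \frac{1}{9179}\right) \frac{1}{8126} = \left(\left(-42140\right) \frac{1}{132} + \frac{45041}{9179}\right) \frac{1}{8126} = \left(- \frac{10535}{33} + \frac{45041}{9179}\right) \frac{1}{8126} = \left(- \frac{95214412}{302907}\right) \frac{1}{8126} = - \frac{47607206}{1230711141}$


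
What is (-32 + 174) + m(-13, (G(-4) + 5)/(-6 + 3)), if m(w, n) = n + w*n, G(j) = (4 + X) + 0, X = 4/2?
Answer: 186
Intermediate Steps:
X = 2 (X = 4*(½) = 2)
G(j) = 6 (G(j) = (4 + 2) + 0 = 6 + 0 = 6)
m(w, n) = n + n*w
(-32 + 174) + m(-13, (G(-4) + 5)/(-6 + 3)) = (-32 + 174) + ((6 + 5)/(-6 + 3))*(1 - 13) = 142 + (11/(-3))*(-12) = 142 + (11*(-⅓))*(-12) = 142 - 11/3*(-12) = 142 + 44 = 186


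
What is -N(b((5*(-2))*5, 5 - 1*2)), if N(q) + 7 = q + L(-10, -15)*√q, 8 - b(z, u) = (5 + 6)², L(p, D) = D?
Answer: 120 + 15*I*√113 ≈ 120.0 + 159.45*I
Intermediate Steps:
b(z, u) = -113 (b(z, u) = 8 - (5 + 6)² = 8 - 1*11² = 8 - 1*121 = 8 - 121 = -113)
N(q) = -7 + q - 15*√q (N(q) = -7 + (q - 15*√q) = -7 + q - 15*√q)
-N(b((5*(-2))*5, 5 - 1*2)) = -(-7 - 113 - 15*I*√113) = -(-120 - 15*I*√113) = 120 + 15*I*√113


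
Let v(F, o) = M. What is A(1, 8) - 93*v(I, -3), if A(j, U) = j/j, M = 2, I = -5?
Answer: -185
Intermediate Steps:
A(j, U) = 1
v(F, o) = 2
A(1, 8) - 93*v(I, -3) = 1 - 93*2 = 1 - 186 = -185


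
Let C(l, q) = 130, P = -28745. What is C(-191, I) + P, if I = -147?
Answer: -28615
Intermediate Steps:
C(-191, I) + P = 130 - 28745 = -28615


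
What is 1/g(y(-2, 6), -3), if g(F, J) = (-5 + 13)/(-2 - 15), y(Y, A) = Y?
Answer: -17/8 ≈ -2.1250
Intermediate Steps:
g(F, J) = -8/17 (g(F, J) = 8/(-17) = 8*(-1/17) = -8/17)
1/g(y(-2, 6), -3) = 1/(-8/17) = -17/8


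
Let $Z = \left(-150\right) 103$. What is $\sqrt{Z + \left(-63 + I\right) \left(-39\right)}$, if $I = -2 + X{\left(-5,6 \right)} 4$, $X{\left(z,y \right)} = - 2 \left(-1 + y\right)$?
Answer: $i \sqrt{11355} \approx 106.56 i$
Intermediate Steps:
$X{\left(z,y \right)} = 2 - 2 y$
$I = -42$ ($I = -2 + \left(2 - 12\right) 4 = -2 - 40 = -42$)
$Z = -15450$
$\sqrt{Z + \left(-63 + I\right) \left(-39\right)} = \sqrt{-15450 + \left(-63 - 42\right) \left(-39\right)} = \sqrt{-15450 - -4095} = \sqrt{-15450 + 4095} = \sqrt{-11355} = i \sqrt{11355}$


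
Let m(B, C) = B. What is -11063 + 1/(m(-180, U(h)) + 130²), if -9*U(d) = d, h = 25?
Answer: -184973359/16720 ≈ -11063.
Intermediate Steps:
U(d) = -d/9
-11063 + 1/(m(-180, U(h)) + 130²) = -11063 + 1/(-180 + 130²) = -11063 + 1/(-180 + 16900) = -11063 + 1/16720 = -184973359/16720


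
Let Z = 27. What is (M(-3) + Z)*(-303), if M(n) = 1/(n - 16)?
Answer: -155136/19 ≈ -8165.1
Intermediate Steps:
M(n) = 1/(-16 + n)
(M(-3) + Z)*(-303) = (1/(-16 - 3) + 27)*(-303) = (1/(-19) + 27)*(-303) = (-1/19 + 27)*(-303) = (512/19)*(-303) = -155136/19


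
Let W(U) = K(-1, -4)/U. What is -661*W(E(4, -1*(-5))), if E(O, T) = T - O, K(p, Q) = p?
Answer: 661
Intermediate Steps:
W(U) = -1/U
-661*W(E(4, -1*(-5))) = -(-661)/(-1*(-5) - 1*4) = -(-661)/(5 - 4) = -(-661)/1 = -(-661) = -661*(-1) = 661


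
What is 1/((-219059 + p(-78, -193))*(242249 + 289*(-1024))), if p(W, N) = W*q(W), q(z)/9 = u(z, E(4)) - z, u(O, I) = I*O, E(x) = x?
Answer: 1/2941564417 ≈ 3.3996e-10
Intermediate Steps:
q(z) = 27*z (q(z) = 9*(4*z - z) = 9*(3*z) = 27*z)
p(W, N) = 27*W² (p(W, N) = W*(27*W) = 27*W²)
1/((-219059 + p(-78, -193))*(242249 + 289*(-1024))) = 1/((-219059 + 27*(-78)²)*(242249 + 289*(-1024))) = 1/((-219059 + 27*6084)*(242249 - 295936)) = 1/((-219059 + 164268)*(-53687)) = 1/(-54791*(-53687)) = 1/2941564417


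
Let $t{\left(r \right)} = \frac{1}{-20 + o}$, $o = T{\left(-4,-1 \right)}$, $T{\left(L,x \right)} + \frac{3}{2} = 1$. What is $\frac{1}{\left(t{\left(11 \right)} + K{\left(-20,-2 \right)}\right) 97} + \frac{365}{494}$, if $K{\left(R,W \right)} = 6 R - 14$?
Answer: $\frac{97282813}{131678664} \approx 0.73879$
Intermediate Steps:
$T{\left(L,x \right)} = - \frac{1}{2}$ ($T{\left(L,x \right)} = - \frac{3}{2} + 1 = - \frac{1}{2}$)
$K{\left(R,W \right)} = -14 + 6 R$
$o = - \frac{1}{2} \approx -0.5$
$t{\left(r \right)} = - \frac{2}{41}$ ($t{\left(r \right)} = \frac{1}{-20 - \frac{1}{2}} = \frac{1}{- \frac{41}{2}} = - \frac{2}{41}$)
$\frac{1}{\left(t{\left(11 \right)} + K{\left(-20,-2 \right)}\right) 97} + \frac{365}{494} = \frac{1}{\left(- \frac{2}{41} + \left(-14 + 6 \left(-20\right)\right)\right) 97} + \frac{365}{494} = \frac{1}{- \frac{2}{41} - 134} \cdot \frac{1}{97} + 365 \cdot \frac{1}{494} = \frac{1}{- \frac{2}{41} - 134} \cdot \frac{1}{97} + \frac{365}{494} = \frac{1}{- \frac{5496}{41}} \cdot \frac{1}{97} + \frac{365}{494} = \left(- \frac{41}{5496}\right) \frac{1}{97} + \frac{365}{494} = - \frac{41}{533112} + \frac{365}{494} = \frac{97282813}{131678664}$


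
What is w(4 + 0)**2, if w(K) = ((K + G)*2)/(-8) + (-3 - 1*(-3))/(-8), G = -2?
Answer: 1/4 ≈ 0.25000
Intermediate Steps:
w(K) = 1/2 - K/4 (w(K) = ((K - 2)*2)/(-8) + (-3 - 1*(-3))/(-8) = ((-2 + K)*2)*(-1/8) + (-3 + 3)*(-1/8) = (-4 + 2*K)*(-1/8) + 0*(-1/8) = (1/2 - K/4) + 0 = 1/2 - K/4)
w(4 + 0)**2 = (1/2 - (4 + 0)/4)**2 = (1/2 - 1/4*4)**2 = (1/2 - 1)**2 = (-1/2)**2 = 1/4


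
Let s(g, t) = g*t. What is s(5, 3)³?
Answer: 3375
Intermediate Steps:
s(5, 3)³ = (5*3)³ = 15³ = 3375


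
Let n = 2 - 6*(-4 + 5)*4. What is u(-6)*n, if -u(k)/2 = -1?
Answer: -44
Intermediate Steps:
n = -22 (n = 2 - 6*4 = 2 - 24 = -22)
u(k) = 2 (u(k) = -2*(-1) = 2)
u(-6)*n = 2*(-22) = -44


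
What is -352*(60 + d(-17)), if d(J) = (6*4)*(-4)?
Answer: 12672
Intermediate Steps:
d(J) = -96 (d(J) = 24*(-4) = -96)
-352*(60 + d(-17)) = -352*(60 - 96) = -352*(-36) = 12672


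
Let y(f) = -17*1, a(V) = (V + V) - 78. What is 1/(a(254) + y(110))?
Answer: 1/413 ≈ 0.0024213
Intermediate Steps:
a(V) = -78 + 2*V (a(V) = 2*V - 78 = -78 + 2*V)
y(f) = -17
1/(a(254) + y(110)) = 1/((-78 + 2*254) - 17) = 1/((-78 + 508) - 17) = 1/(430 - 17) = 1/413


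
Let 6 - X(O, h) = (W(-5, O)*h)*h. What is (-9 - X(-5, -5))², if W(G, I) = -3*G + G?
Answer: 55225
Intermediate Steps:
W(G, I) = -2*G
X(O, h) = 6 - 10*h² (X(O, h) = 6 - (-2*(-5))*h*h = 6 - 10*h*h = 6 - 10*h²)
(-9 - X(-5, -5))² = (-9 - (6 - 10*(-5)²))² = (-9 - (6 - 10*25))² = (-9 - (6 - 250))² = (-9 - 1*(-244))² = (-9 + 244)² = 235² = 55225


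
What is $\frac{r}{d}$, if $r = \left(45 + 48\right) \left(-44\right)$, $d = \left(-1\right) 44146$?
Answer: $\frac{2046}{22073} \approx 0.092692$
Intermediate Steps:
$d = -44146$
$r = -4092$ ($r = 93 \left(-44\right) = -4092$)
$\frac{r}{d} = - \frac{4092}{-44146} = \left(-4092\right) \left(- \frac{1}{44146}\right) = \frac{2046}{22073}$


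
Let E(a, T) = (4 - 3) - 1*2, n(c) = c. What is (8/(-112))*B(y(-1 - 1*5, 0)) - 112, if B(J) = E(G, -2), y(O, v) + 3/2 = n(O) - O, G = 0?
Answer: -1567/14 ≈ -111.93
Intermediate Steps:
y(O, v) = -3/2 (y(O, v) = -3/2 + (O - O) = -3/2 + 0 = -3/2)
E(a, T) = -1 (E(a, T) = 1 - 2 = -1)
B(J) = -1
(8/(-112))*B(y(-1 - 1*5, 0)) - 112 = (8/(-112))*(-1) - 112 = (8*(-1/112))*(-1) - 112 = -1/14*(-1) - 112 = 1/14 - 112 = -1567/14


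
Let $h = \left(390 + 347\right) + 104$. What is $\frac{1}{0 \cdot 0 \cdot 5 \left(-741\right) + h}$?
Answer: $\frac{1}{841} \approx 0.0011891$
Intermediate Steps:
$h = 841$ ($h = 737 + 104 = 841$)
$\frac{1}{0 \cdot 0 \cdot 5 \left(-741\right) + h} = \frac{1}{0 \cdot 0 \cdot 5 \left(-741\right) + 841} = \frac{1}{0 \cdot 5 \left(-741\right) + 841} = \frac{1}{0 \left(-741\right) + 841} = \frac{1}{0 + 841} = \frac{1}{841}$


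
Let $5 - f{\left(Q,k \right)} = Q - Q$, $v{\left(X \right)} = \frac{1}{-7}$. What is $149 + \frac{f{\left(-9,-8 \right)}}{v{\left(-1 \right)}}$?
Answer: $114$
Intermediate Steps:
$v{\left(X \right)} = - \frac{1}{7}$
$f{\left(Q,k \right)} = 5$ ($f{\left(Q,k \right)} = 5 - \left(Q - Q\right) = 5 - 0 = 5 + 0 = 5$)
$149 + \frac{f{\left(-9,-8 \right)}}{v{\left(-1 \right)}} = 149 + \frac{5}{- \frac{1}{7}} = 149 + 5 \left(-7\right) = 149 - 35 = 114$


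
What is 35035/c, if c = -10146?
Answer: -35035/10146 ≈ -3.4531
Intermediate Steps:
35035/c = 35035/(-10146) = 35035*(-1/10146) = -35035/10146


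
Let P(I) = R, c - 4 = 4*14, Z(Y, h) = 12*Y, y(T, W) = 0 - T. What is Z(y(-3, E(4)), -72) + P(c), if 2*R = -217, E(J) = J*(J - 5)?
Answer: -145/2 ≈ -72.500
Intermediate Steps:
E(J) = J*(-5 + J)
y(T, W) = -T
R = -217/2 (R = (½)*(-217) = -217/2 ≈ -108.50)
c = 60 (c = 4 + 4*14 = 4 + 56 = 60)
P(I) = -217/2
Z(y(-3, E(4)), -72) + P(c) = 12*(-1*(-3)) - 217/2 = 12*3 - 217/2 = 36 - 217/2 = -145/2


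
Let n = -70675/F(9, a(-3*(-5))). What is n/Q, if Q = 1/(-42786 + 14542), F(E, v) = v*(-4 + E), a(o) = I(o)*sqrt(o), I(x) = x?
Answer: 79845788*sqrt(15)/45 ≈ 6.8720e+6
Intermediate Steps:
a(o) = o**(3/2) (a(o) = o*sqrt(o) = o**(3/2))
n = -2827*sqrt(15)/45 (n = -70675*sqrt(15)/(225*(-4 + 9)) = -70675*sqrt(15)/1125 = -2827*sqrt(15)/45 ≈ -243.31)
Q = -1/28244 (Q = 1/(-28244) = -1/28244 ≈ -3.5406e-5)
n/Q = (-2827*sqrt(15)/45)/(-1/28244) = -2827*sqrt(15)/45*(-28244) = 79845788*sqrt(15)/45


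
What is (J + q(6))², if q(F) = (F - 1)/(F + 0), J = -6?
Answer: 961/36 ≈ 26.694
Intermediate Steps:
q(F) = (-1 + F)/F
(J + q(6))² = (-6 + (-1 + 6)/6)² = (-6 + (⅙)*5)² = (-6 + ⅚)² = (-31/6)² = 961/36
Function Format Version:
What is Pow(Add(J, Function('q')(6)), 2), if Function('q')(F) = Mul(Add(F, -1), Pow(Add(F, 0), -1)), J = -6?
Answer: Rational(961, 36) ≈ 26.694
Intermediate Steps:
Function('q')(F) = Mul(Pow(F, -1), Add(-1, F)) (Function('q')(F) = Mul(Add(-1, F), Pow(F, -1)) = Mul(Pow(F, -1), Add(-1, F)))
Pow(Add(J, Function('q')(6)), 2) = Pow(Add(-6, Mul(Pow(6, -1), Add(-1, 6))), 2) = Pow(Add(-6, Mul(Rational(1, 6), 5)), 2) = Pow(Add(-6, Rational(5, 6)), 2) = Pow(Rational(-31, 6), 2) = Rational(961, 36)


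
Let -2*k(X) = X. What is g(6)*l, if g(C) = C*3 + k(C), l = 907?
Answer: 13605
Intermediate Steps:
k(X) = -X/2
g(C) = 5*C/2 (g(C) = C*3 - C/2 = 3*C - C/2 = 5*C/2)
g(6)*l = ((5/2)*6)*907 = 15*907 = 13605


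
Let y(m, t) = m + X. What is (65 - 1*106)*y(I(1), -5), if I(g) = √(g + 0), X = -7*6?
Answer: 1681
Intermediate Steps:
X = -42
I(g) = √g
y(m, t) = -42 + m (y(m, t) = m - 42 = -42 + m)
(65 - 1*106)*y(I(1), -5) = (65 - 1*106)*(-42 + √1) = (65 - 106)*(-42 + 1) = -41*(-41) = 1681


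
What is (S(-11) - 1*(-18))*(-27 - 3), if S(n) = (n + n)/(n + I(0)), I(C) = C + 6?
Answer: -672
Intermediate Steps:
I(C) = 6 + C
S(n) = 2*n/(6 + n) (S(n) = (n + n)/(n + (6 + 0)) = (2*n)/(n + 6) = (2*n)/(6 + n) = 2*n/(6 + n))
(S(-11) - 1*(-18))*(-27 - 3) = (2*(-11)/(6 - 11) - 1*(-18))*(-27 - 3) = (2*(-11)/(-5) + 18)*(-30) = (2*(-11)*(-⅕) + 18)*(-30) = (22/5 + 18)*(-30) = (112/5)*(-30) = -672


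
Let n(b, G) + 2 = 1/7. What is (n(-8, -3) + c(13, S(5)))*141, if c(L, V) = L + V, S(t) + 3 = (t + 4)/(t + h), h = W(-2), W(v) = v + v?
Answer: 16920/7 ≈ 2417.1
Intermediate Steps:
n(b, G) = -13/7 (n(b, G) = -2 + 1/7 = -2 + ⅐ = -13/7)
W(v) = 2*v
h = -4 (h = 2*(-2) = -4)
S(t) = -3 + (4 + t)/(-4 + t) (S(t) = -3 + (t + 4)/(t - 4) = -3 + (4 + t)/(-4 + t))
(n(-8, -3) + c(13, S(5)))*141 = (-13/7 + (13 + 2*(8 - 1*5)/(-4 + 5)))*141 = (-13/7 + (13 + 2*(8 - 5)/1))*141 = (-13/7 + (13 + 2*1*3))*141 = (-13/7 + (13 + 6))*141 = (-13/7 + 19)*141 = (120/7)*141 = 16920/7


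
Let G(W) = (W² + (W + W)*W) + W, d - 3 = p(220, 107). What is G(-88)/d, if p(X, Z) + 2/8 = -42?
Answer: -92576/157 ≈ -589.66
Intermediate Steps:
p(X, Z) = -169/4 (p(X, Z) = -¼ - 42 = -169/4)
d = -157/4 (d = 3 - 169/4 = -157/4 ≈ -39.250)
G(W) = W + 3*W² (G(W) = (W² + (2*W)*W) + W = (W² + 2*W²) + W = 3*W² + W = W + 3*W²)
G(-88)/d = (-88*(1 + 3*(-88)))/(-157/4) = -88*(1 - 264)*(-4/157) = -88*(-263)*(-4/157) = 23144*(-4/157) = -92576/157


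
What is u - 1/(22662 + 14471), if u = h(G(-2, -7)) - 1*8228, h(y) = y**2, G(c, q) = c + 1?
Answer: -305493192/37133 ≈ -8227.0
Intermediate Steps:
G(c, q) = 1 + c
u = -8227 (u = (1 - 2)**2 - 1*8228 = (-1)**2 - 8228 = 1 - 8228 = -8227)
u - 1/(22662 + 14471) = -8227 - 1/(22662 + 14471) = -8227 - 1/37133 = -305493192/37133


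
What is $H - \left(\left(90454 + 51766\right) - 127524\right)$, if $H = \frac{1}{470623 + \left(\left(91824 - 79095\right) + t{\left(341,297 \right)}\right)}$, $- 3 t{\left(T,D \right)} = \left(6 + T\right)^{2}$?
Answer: $- \frac{19540492309}{1329647} \approx -14696.0$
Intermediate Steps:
$t{\left(T,D \right)} = - \frac{\left(6 + T\right)^{2}}{3}$
$H = \frac{3}{1329647}$ ($H = \frac{1}{470623 + \left(\left(91824 - 79095\right) - \frac{\left(6 + 341\right)^{2}}{3}\right)} = \frac{1}{470623 + \left(12729 - \frac{347^{2}}{3}\right)} = \frac{1}{470623 + \left(12729 - \frac{120409}{3}\right)} = \frac{1}{470623 - \frac{82222}{3}} = \frac{1}{\frac{1329647}{3}} = \frac{3}{1329647} \approx 2.2562 \cdot 10^{-6}$)
$H - \left(\left(90454 + 51766\right) - 127524\right) = \frac{3}{1329647} - \left(\left(90454 + 51766\right) - 127524\right) = \frac{3}{1329647} - \left(142220 - 127524\right) = \frac{3}{1329647} - 14696 = - \frac{19540492309}{1329647}$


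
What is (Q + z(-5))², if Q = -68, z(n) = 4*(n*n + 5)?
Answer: 2704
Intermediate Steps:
z(n) = 20 + 4*n² (z(n) = 4*(n² + 5) = 4*(5 + n²) = 20 + 4*n²)
(Q + z(-5))² = (-68 + (20 + 4*(-5)²))² = (-68 + (20 + 4*25))² = (-68 + (20 + 100))² = (-68 + 120)² = 52² = 2704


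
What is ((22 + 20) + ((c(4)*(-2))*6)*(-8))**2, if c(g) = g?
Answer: 181476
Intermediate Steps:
((22 + 20) + ((c(4)*(-2))*6)*(-8))**2 = ((22 + 20) + ((4*(-2))*6)*(-8))**2 = (42 - 8*6*(-8))**2 = (42 - 48*(-8))**2 = (42 + 384)**2 = 426**2 = 181476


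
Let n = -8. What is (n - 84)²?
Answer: 8464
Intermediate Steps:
(n - 84)² = (-8 - 84)² = (-92)² = 8464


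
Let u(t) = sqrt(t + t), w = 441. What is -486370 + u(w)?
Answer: -486370 + 21*sqrt(2) ≈ -4.8634e+5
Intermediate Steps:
u(t) = sqrt(2)*sqrt(t) (u(t) = sqrt(2*t) = sqrt(2)*sqrt(t))
-486370 + u(w) = -486370 + sqrt(2)*sqrt(441) = -486370 + sqrt(2)*21 = -486370 + 21*sqrt(2)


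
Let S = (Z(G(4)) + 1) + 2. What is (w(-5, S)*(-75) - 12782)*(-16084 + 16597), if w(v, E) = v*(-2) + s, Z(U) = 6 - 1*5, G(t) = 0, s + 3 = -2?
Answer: -6749541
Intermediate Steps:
s = -5 (s = -3 - 2 = -5)
Z(U) = 1 (Z(U) = 6 - 5 = 1)
S = 4 (S = (1 + 1) + 2 = 2 + 2 = 4)
w(v, E) = -5 - 2*v (w(v, E) = v*(-2) - 5 = -2*v - 5 = -5 - 2*v)
(w(-5, S)*(-75) - 12782)*(-16084 + 16597) = ((-5 - 2*(-5))*(-75) - 12782)*(-16084 + 16597) = ((-5 + 10)*(-75) - 12782)*513 = (5*(-75) - 12782)*513 = (-375 - 12782)*513 = -13157*513 = -6749541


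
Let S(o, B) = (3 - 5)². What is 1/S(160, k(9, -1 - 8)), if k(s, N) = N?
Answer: ¼ ≈ 0.25000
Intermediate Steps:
S(o, B) = 4 (S(o, B) = (-2)² = 4)
1/S(160, k(9, -1 - 8)) = 1/4 = ¼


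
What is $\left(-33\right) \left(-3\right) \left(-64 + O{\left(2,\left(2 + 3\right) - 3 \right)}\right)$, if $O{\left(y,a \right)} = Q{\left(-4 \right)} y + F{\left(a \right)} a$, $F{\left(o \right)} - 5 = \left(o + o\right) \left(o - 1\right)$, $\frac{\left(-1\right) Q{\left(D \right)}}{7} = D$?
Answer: $990$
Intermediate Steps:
$Q{\left(D \right)} = - 7 D$
$F{\left(o \right)} = 5 + 2 o \left(-1 + o\right)$ ($F{\left(o \right)} = 5 + \left(o + o\right) \left(o - 1\right) = 5 + 2 o \left(-1 + o\right)$)
$O{\left(y,a \right)} = 28 y + a \left(5 - 2 a + 2 a^{2}\right)$ ($O{\left(y,a \right)} = \left(-7\right) \left(-4\right) y + \left(5 - 2 a + 2 a^{2}\right) a = 28 y + a \left(5 - 2 a + 2 a^{2}\right)$)
$\left(-33\right) \left(-3\right) \left(-64 + O{\left(2,\left(2 + 3\right) - 3 \right)}\right) = \left(-33\right) \left(-3\right) \left(-64 + \left(28 \cdot 2 + \left(\left(2 + 3\right) - 3\right) \left(5 - 2 \left(\left(2 + 3\right) - 3\right) + 2 \left(\left(2 + 3\right) - 3\right)^{2}\right)\right)\right) = 99 \left(-64 + \left(56 + \left(5 - 3\right) \left(5 - 2 \left(5 - 3\right) + 2 \left(5 - 3\right)^{2}\right)\right)\right) = 99 \left(-64 + \left(56 + 2 \left(5 - 4 + 2 \cdot 2^{2}\right)\right)\right) = 99 \left(-64 + \left(56 + 2 \left(5 - 4 + 2 \cdot 4\right)\right)\right) = 99 \left(-64 + \left(56 + 2 \left(5 - 4 + 8\right)\right)\right) = 99 \left(-64 + \left(56 + 2 \cdot 9\right)\right) = 99 \left(-64 + \left(56 + 18\right)\right) = 99 \left(-64 + 74\right) = 99 \cdot 10 = 990$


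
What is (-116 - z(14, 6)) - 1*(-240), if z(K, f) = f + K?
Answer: 104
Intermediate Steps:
z(K, f) = K + f
(-116 - z(14, 6)) - 1*(-240) = (-116 - (14 + 6)) - 1*(-240) = (-116 - 1*20) + 240 = (-116 - 20) + 240 = -136 + 240 = 104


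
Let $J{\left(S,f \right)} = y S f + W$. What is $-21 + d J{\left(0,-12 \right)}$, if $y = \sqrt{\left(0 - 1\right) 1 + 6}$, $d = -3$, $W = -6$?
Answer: $-3$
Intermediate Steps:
$y = \sqrt{5}$ ($y = \sqrt{\left(-1\right) 1 + 6} = \sqrt{-1 + 6} = \sqrt{5} \approx 2.2361$)
$J{\left(S,f \right)} = -6 + S f \sqrt{5}$ ($J{\left(S,f \right)} = \sqrt{5} S f - 6 = S \sqrt{5} f - 6 = S f \sqrt{5} - 6 = -6 + S f \sqrt{5}$)
$-21 + d J{\left(0,-12 \right)} = -21 - 3 \left(-6 + 0 \left(-12\right) \sqrt{5}\right) = -21 - 3 \left(-6 + 0\right) = -21 - -18 = -21 + 18 = -3$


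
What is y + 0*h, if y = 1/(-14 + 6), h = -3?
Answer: -⅛ ≈ -0.12500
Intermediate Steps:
y = -⅛ (y = 1/(-8) = -⅛ ≈ -0.12500)
y + 0*h = -⅛ + 0*(-3) = -⅛ + 0 = -⅛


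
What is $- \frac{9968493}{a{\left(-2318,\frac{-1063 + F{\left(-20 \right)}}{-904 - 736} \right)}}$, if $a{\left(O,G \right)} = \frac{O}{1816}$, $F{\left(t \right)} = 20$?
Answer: $\frac{9051391644}{1159} \approx 7.8097 \cdot 10^{6}$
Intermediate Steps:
$a{\left(O,G \right)} = \frac{O}{1816}$ ($a{\left(O,G \right)} = O \frac{1}{1816} = \frac{O}{1816}$)
$- \frac{9968493}{a{\left(-2318,\frac{-1063 + F{\left(-20 \right)}}{-904 - 736} \right)}} = - \frac{9968493}{\frac{1}{1816} \left(-2318\right)} = - \frac{9968493}{- \frac{1159}{908}} = \left(-9968493\right) \left(- \frac{908}{1159}\right) = \frac{9051391644}{1159}$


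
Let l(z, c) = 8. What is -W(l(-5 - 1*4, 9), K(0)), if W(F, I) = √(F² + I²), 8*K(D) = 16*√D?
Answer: -8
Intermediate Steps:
K(D) = 2*√D (K(D) = (16*√D)/8 = 2*√D)
-W(l(-5 - 1*4, 9), K(0)) = -√(8² + (2*√0)²) = -√(64 + (2*0)²) = -√(64 + 0²) = -√(64 + 0) = -√64 = -1*8 = -8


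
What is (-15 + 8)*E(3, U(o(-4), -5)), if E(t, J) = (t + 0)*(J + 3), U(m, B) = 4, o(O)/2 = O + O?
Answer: -147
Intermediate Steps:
o(O) = 4*O (o(O) = 2*(O + O) = 2*(2*O) = 4*O)
E(t, J) = t*(3 + J)
(-15 + 8)*E(3, U(o(-4), -5)) = (-15 + 8)*(3*(3 + 4)) = -21*7 = -7*21 = -147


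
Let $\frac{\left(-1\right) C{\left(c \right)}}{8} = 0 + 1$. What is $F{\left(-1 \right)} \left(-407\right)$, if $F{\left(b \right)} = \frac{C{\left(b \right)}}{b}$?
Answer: $-3256$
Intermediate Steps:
$C{\left(c \right)} = -8$ ($C{\left(c \right)} = - 8 \left(0 + 1\right) = \left(-8\right) 1 = -8$)
$F{\left(b \right)} = - \frac{8}{b}$
$F{\left(-1 \right)} \left(-407\right) = - \frac{8}{-1} \left(-407\right) = \left(-8\right) \left(-1\right) \left(-407\right) = 8 \left(-407\right) = -3256$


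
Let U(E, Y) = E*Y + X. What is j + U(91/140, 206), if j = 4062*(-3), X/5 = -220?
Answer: -131521/10 ≈ -13152.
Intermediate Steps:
X = -1100 (X = 5*(-220) = -1100)
U(E, Y) = -1100 + E*Y (U(E, Y) = E*Y - 1100 = -1100 + E*Y)
j = -12186
j + U(91/140, 206) = -12186 + (-1100 + (91/140)*206) = -12186 + (-1100 + (91*(1/140))*206) = -12186 + (-1100 + (13/20)*206) = -12186 + (-1100 + 1339/10) = -12186 - 9661/10 = -131521/10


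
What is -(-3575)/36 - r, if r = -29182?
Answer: 1054127/36 ≈ 29281.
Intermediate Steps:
-(-3575)/36 - r = -(-3575)/36 - 1*(-29182) = -(-3575)/36 + 29182 = -325*(-11/36) + 29182 = 3575/36 + 29182 = 1054127/36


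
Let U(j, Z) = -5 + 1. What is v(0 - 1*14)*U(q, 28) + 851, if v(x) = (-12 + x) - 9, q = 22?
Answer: 991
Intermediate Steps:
U(j, Z) = -4
v(x) = -21 + x
v(0 - 1*14)*U(q, 28) + 851 = (-21 + (0 - 1*14))*(-4) + 851 = (-21 + (0 - 14))*(-4) + 851 = (-21 - 14)*(-4) + 851 = -35*(-4) + 851 = 140 + 851 = 991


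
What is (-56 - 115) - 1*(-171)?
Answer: 0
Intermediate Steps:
(-56 - 115) - 1*(-171) = -171 + 171 = 0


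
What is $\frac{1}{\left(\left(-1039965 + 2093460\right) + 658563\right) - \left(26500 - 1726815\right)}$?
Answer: $\frac{1}{3412373} \approx 2.9305 \cdot 10^{-7}$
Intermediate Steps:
$\frac{1}{\left(\left(-1039965 + 2093460\right) + 658563\right) - \left(26500 - 1726815\right)} = \frac{1}{\left(1053495 + 658563\right) - -1700315} = \frac{1}{1712058 + 1700315} = \frac{1}{3412373}$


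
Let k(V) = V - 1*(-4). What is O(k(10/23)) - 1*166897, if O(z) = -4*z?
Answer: -3839039/23 ≈ -1.6691e+5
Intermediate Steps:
k(V) = 4 + V (k(V) = V + 4 = 4 + V)
O(k(10/23)) - 1*166897 = -4*(4 + 10/23) - 1*166897 = -4*(4 + 10*(1/23)) - 166897 = -4*(4 + 10/23) - 166897 = -4*102/23 - 166897 = -408/23 - 166897 = -3839039/23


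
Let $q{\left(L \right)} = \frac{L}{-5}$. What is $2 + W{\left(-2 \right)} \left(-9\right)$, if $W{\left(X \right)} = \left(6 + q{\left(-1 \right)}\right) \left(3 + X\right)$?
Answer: $- \frac{269}{5} \approx -53.8$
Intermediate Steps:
$q{\left(L \right)} = - \frac{L}{5}$ ($q{\left(L \right)} = L \left(- \frac{1}{5}\right) = - \frac{L}{5}$)
$W{\left(X \right)} = \frac{93}{5} + \frac{31 X}{5}$ ($W{\left(X \right)} = \left(6 - - \frac{1}{5}\right) \left(3 + X\right) = \left(6 + \frac{1}{5}\right) \left(3 + X\right) = \frac{31 \left(3 + X\right)}{5} = \frac{93}{5} + \frac{31 X}{5}$)
$2 + W{\left(-2 \right)} \left(-9\right) = 2 + \left(\frac{93}{5} + \frac{31}{5} \left(-2\right)\right) \left(-9\right) = 2 + \left(\frac{93}{5} - \frac{62}{5}\right) \left(-9\right) = 2 + \frac{31}{5} \left(-9\right) = 2 - \frac{279}{5} = - \frac{269}{5}$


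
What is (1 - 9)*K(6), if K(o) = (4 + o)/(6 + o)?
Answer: -20/3 ≈ -6.6667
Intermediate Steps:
K(o) = (4 + o)/(6 + o)
(1 - 9)*K(6) = (1 - 9)*((4 + 6)/(6 + 6)) = -8*10/12 = -2*10/3 = -8*⅚ = -20/3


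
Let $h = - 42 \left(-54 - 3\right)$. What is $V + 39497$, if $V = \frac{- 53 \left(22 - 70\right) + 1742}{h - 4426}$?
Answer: $\frac{40126809}{1016} \approx 39495.0$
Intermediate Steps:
$h = 2394$ ($h = \left(-42\right) \left(-57\right) = 2394$)
$V = - \frac{2143}{1016}$ ($V = \frac{- 53 \left(22 - 70\right) + 1742}{2394 - 4426} = \frac{\left(-53\right) \left(-48\right) + 1742}{-2032} = \left(2544 + 1742\right) \left(- \frac{1}{2032}\right) = 4286 \left(- \frac{1}{2032}\right) = - \frac{2143}{1016} \approx -2.1093$)
$V + 39497 = - \frac{2143}{1016} + 39497 = \frac{40126809}{1016}$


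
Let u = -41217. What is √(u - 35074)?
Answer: I*√76291 ≈ 276.21*I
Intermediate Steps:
√(u - 35074) = √(-41217 - 35074) = √(-76291) = I*√76291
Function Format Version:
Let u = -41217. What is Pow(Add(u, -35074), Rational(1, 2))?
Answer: Mul(I, Pow(76291, Rational(1, 2))) ≈ Mul(276.21, I)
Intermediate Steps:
Pow(Add(u, -35074), Rational(1, 2)) = Pow(Add(-41217, -35074), Rational(1, 2)) = Pow(-76291, Rational(1, 2)) = Mul(I, Pow(76291, Rational(1, 2)))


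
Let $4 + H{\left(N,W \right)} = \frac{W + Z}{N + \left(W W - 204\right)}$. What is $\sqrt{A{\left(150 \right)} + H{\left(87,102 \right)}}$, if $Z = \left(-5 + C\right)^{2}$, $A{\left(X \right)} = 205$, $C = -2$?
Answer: $\frac{\sqrt{262615426}}{1143} \approx 14.178$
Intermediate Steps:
$Z = 49$ ($Z = \left(-5 - 2\right)^{2} = \left(-7\right)^{2} = 49$)
$H{\left(N,W \right)} = -4 + \frac{49 + W}{-204 + N + W^{2}}$ ($H{\left(N,W \right)} = -4 + \frac{W + 49}{N + \left(W W - 204\right)} = -4 + \frac{49 + W}{N + \left(W^{2} - 204\right)} = -4 + \frac{49 + W}{N + \left(-204 + W^{2}\right)} = -4 + \frac{49 + W}{-204 + N + W^{2}}$)
$\sqrt{A{\left(150 \right)} + H{\left(87,102 \right)}} = \sqrt{205 + \frac{865 + 102 - 348 - 4 \cdot 102^{2}}{-204 + 87 + 102^{2}}} = \sqrt{205 + \frac{865 + 102 - 348 - 41616}{-204 + 87 + 10404}} = \sqrt{205 + \frac{865 + 102 - 348 - 41616}{10287}} = \sqrt{205 + \frac{1}{10287} \left(-40997\right)} = \sqrt{205 - \frac{40997}{10287}} = \sqrt{\frac{2067838}{10287}} = \frac{\sqrt{262615426}}{1143}$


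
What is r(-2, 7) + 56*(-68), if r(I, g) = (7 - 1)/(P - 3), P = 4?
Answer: -3802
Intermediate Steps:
r(I, g) = 6 (r(I, g) = (7 - 1)/(4 - 3) = 6/1 = 6*1 = 6)
r(-2, 7) + 56*(-68) = 6 + 56*(-68) = 6 - 3808 = -3802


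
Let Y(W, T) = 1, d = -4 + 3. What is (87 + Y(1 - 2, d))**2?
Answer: 7744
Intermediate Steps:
d = -1
(87 + Y(1 - 2, d))**2 = (87 + 1)**2 = 88**2 = 7744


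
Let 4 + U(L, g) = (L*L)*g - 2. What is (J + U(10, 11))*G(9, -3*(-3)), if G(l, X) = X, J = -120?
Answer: 8766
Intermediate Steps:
U(L, g) = -6 + g*L² (U(L, g) = -4 + ((L*L)*g - 2) = -4 + (L²*g - 2) = -4 + (g*L² - 2) = -4 + (-2 + g*L²) = -6 + g*L²)
(J + U(10, 11))*G(9, -3*(-3)) = (-120 + (-6 + 11*10²))*(-3*(-3)) = (-120 + (-6 + 11*100))*9 = (-120 + (-6 + 1100))*9 = (-120 + 1094)*9 = 974*9 = 8766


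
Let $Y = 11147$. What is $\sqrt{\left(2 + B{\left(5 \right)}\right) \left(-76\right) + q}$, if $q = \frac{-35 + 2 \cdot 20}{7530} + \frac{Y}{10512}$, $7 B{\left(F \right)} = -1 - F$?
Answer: $\frac{i \sqrt{203244657617533}}{1539132} \approx 9.2626 i$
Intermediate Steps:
$B{\left(F \right)} = - \frac{1}{7} - \frac{F}{7}$ ($B{\left(F \right)} = \frac{-1 - F}{7} = - \frac{1}{7} - \frac{F}{7}$)
$q = \frac{2799649}{2638512}$ ($q = \frac{-35 + 2 \cdot 20}{7530} + \frac{11147}{10512} = \left(-35 + 40\right) \frac{1}{7530} + 11147 \cdot \frac{1}{10512} = 5 \cdot \frac{1}{7530} + \frac{11147}{10512} = \frac{1}{1506} + \frac{11147}{10512} = \frac{2799649}{2638512} \approx 1.0611$)
$\sqrt{\left(2 + B{\left(5 \right)}\right) \left(-76\right) + q} = \sqrt{\left(2 - \frac{6}{7}\right) \left(-76\right) + \frac{2799649}{2638512}} = \sqrt{\frac{8}{7} \left(-76\right) + \frac{2799649}{2638512}} = \sqrt{- \frac{608}{7} + \frac{2799649}{2638512}} = \sqrt{- \frac{1584617753}{18469584}} = \frac{i \sqrt{203244657617533}}{1539132}$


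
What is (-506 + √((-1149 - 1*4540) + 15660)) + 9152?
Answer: 8646 + 13*√59 ≈ 8745.9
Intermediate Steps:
(-506 + √((-1149 - 1*4540) + 15660)) + 9152 = (-506 + √((-1149 - 4540) + 15660)) + 9152 = (-506 + √(-5689 + 15660)) + 9152 = (-506 + √9971) + 9152 = (-506 + 13*√59) + 9152 = 8646 + 13*√59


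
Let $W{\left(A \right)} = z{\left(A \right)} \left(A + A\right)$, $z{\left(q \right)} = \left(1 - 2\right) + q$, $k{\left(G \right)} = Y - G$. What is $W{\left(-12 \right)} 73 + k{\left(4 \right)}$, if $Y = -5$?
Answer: $22767$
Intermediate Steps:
$k{\left(G \right)} = -5 - G$
$z{\left(q \right)} = -1 + q$
$W{\left(A \right)} = 2 A \left(-1 + A\right)$ ($W{\left(A \right)} = \left(-1 + A\right) \left(A + A\right) = \left(-1 + A\right) 2 A = 2 A \left(-1 + A\right)$)
$W{\left(-12 \right)} 73 + k{\left(4 \right)} = 2 \left(-12\right) \left(-1 - 12\right) 73 - 9 = 2 \left(-12\right) \left(-13\right) 73 - 9 = 312 \cdot 73 - 9 = 22776 - 9 = 22767$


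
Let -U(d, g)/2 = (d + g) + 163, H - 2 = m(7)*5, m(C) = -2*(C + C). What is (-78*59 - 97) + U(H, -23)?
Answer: -4703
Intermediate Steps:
m(C) = -4*C
H = -138 (H = 2 - 4*7*5 = 2 - 28*5 = 2 - 140 = -138)
U(d, g) = -326 - 2*d - 2*g (U(d, g) = -2*((d + g) + 163) = -2*(163 + d + g) = -326 - 2*d - 2*g)
(-78*59 - 97) + U(H, -23) = (-78*59 - 97) + (-326 - 2*(-138) - 2*(-23)) = (-4602 - 97) + (-326 + 276 + 46) = -4699 - 4 = -4703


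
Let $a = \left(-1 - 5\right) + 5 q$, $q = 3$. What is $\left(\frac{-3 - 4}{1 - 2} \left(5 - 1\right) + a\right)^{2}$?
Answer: $1369$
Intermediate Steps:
$a = 9$ ($a = \left(-1 - 5\right) + 5 \cdot 3 = \left(-1 - 5\right) + 15 = -6 + 15 = 9$)
$\left(\frac{-3 - 4}{1 - 2} \left(5 - 1\right) + a\right)^{2} = \left(\frac{-3 - 4}{1 - 2} \left(5 - 1\right) + 9\right)^{2} = \left(- \frac{7}{-1} \cdot 4 + 9\right)^{2} = \left(\left(-7\right) \left(-1\right) 4 + 9\right)^{2} = \left(7 \cdot 4 + 9\right)^{2} = \left(28 + 9\right)^{2} = 37^{2} = 1369$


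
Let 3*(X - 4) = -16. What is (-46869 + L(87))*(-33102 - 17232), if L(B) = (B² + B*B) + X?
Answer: 1597215266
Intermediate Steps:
X = -4/3 (X = 4 + (⅓)*(-16) = 4 - 16/3 = -4/3 ≈ -1.3333)
L(B) = -4/3 + 2*B² (L(B) = (B² + B*B) - 4/3 = (B² + B²) - 4/3 = 2*B² - 4/3 = -4/3 + 2*B²)
(-46869 + L(87))*(-33102 - 17232) = (-46869 + (-4/3 + 2*87²))*(-33102 - 17232) = (-46869 + (-4/3 + 2*7569))*(-50334) = (-46869 + (-4/3 + 15138))*(-50334) = (-46869 + 45410/3)*(-50334) = -95197/3*(-50334) = 1597215266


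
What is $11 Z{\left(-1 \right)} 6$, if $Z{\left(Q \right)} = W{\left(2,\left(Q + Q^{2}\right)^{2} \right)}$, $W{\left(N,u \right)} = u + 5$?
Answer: $330$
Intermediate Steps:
$W{\left(N,u \right)} = 5 + u$
$Z{\left(Q \right)} = 5 + \left(Q + Q^{2}\right)^{2}$
$11 Z{\left(-1 \right)} 6 = 11 \left(5 + \left(-1\right)^{2} \left(1 - 1\right)^{2}\right) 6 = 11 \left(5 + 1 \cdot 0^{2}\right) 6 = 11 \left(5 + 1 \cdot 0\right) 6 = 11 \left(5 + 0\right) 6 = 11 \cdot 5 \cdot 6 = 55 \cdot 6 = 330$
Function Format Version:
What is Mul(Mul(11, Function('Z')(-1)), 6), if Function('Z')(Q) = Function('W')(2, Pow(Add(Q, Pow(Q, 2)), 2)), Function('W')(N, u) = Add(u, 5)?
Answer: 330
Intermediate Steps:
Function('W')(N, u) = Add(5, u)
Function('Z')(Q) = Add(5, Pow(Add(Q, Pow(Q, 2)), 2))
Mul(Mul(11, Function('Z')(-1)), 6) = Mul(Mul(11, Add(5, Mul(Pow(-1, 2), Pow(Add(1, -1), 2)))), 6) = Mul(Mul(11, Add(5, Mul(1, Pow(0, 2)))), 6) = Mul(Mul(11, Add(5, Mul(1, 0))), 6) = Mul(Mul(11, Add(5, 0)), 6) = Mul(Mul(11, 5), 6) = Mul(55, 6) = 330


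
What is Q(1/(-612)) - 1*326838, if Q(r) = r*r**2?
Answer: -74918109665665/229220928 ≈ -3.2684e+5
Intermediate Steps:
Q(r) = r**3
Q(1/(-612)) - 1*326838 = (1/(-612))**3 - 1*326838 = (-1/612)**3 - 326838 = -1/229220928 - 326838 = -74918109665665/229220928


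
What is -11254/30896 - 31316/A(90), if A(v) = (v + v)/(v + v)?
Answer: -483775195/15448 ≈ -31316.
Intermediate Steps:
A(v) = 1 (A(v) = (2*v)/((2*v)) = (2*v)*(1/(2*v)) = 1)
-11254/30896 - 31316/A(90) = -11254/30896 - 31316/1 = -11254*1/30896 - 31316*1 = -5627/15448 - 31316 = -483775195/15448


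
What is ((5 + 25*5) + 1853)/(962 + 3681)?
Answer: 1983/4643 ≈ 0.42709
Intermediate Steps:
((5 + 25*5) + 1853)/(962 + 3681) = ((5 + 125) + 1853)/4643 = (130 + 1853)*(1/4643) = 1983*(1/4643) = 1983/4643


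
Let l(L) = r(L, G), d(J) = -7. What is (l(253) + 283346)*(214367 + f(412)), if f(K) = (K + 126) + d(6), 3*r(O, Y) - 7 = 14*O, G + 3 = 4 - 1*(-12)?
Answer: 61144713042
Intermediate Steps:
G = 13 (G = -3 + (4 - 1*(-12)) = -3 + (4 + 12) = -3 + 16 = 13)
r(O, Y) = 7/3 + 14*O/3 (r(O, Y) = 7/3 + (14*O)/3 = 7/3 + 14*O/3)
l(L) = 7/3 + 14*L/3
f(K) = 119 + K (f(K) = (K + 126) - 7 = (126 + K) - 7 = 119 + K)
(l(253) + 283346)*(214367 + f(412)) = ((7/3 + (14/3)*253) + 283346)*(214367 + (119 + 412)) = ((7/3 + 3542/3) + 283346)*(214367 + 531) = (1183 + 283346)*214898 = 284529*214898 = 61144713042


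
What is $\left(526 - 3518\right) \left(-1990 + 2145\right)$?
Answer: $-463760$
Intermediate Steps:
$\left(526 - 3518\right) \left(-1990 + 2145\right) = \left(-2992\right) 155 = -463760$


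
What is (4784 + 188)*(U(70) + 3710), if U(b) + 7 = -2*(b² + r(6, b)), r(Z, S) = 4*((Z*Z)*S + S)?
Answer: -133334124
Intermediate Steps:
r(Z, S) = 4*S + 4*S*Z² (r(Z, S) = 4*(Z²*S + S) = 4*(S*Z² + S) = 4*(S + S*Z²) = 4*S + 4*S*Z²)
U(b) = -7 - 296*b - 2*b² (U(b) = -7 - 2*(b² + 4*b*(1 + 6²)) = -7 - 2*(b² + 4*b*(1 + 36)) = -7 - 2*(b² + 4*b*37) = -7 - 2*(b² + 148*b) = -7 + (-296*b - 2*b²) = -7 - 296*b - 2*b²)
(4784 + 188)*(U(70) + 3710) = (4784 + 188)*((-7 - 296*70 - 2*70²) + 3710) = 4972*((-7 - 20720 - 2*4900) + 3710) = 4972*((-7 - 20720 - 9800) + 3710) = 4972*(-30527 + 3710) = 4972*(-26817) = -133334124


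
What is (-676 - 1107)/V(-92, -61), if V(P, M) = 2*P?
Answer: 1783/184 ≈ 9.6902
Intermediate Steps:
(-676 - 1107)/V(-92, -61) = (-676 - 1107)/((2*(-92))) = -1783/(-184) = -1783*(-1/184) = 1783/184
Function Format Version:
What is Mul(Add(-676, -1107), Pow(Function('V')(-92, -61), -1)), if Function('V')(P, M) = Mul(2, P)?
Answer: Rational(1783, 184) ≈ 9.6902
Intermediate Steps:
Mul(Add(-676, -1107), Pow(Function('V')(-92, -61), -1)) = Mul(Add(-676, -1107), Pow(Mul(2, -92), -1)) = Mul(-1783, Pow(-184, -1)) = Mul(-1783, Rational(-1, 184)) = Rational(1783, 184)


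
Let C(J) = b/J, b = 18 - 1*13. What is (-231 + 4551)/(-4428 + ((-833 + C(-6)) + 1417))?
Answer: -25920/23069 ≈ -1.1236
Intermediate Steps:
b = 5 (b = 18 - 13 = 5)
C(J) = 5/J
(-231 + 4551)/(-4428 + ((-833 + C(-6)) + 1417)) = (-231 + 4551)/(-4428 + ((-833 + 5/(-6)) + 1417)) = 4320/(-4428 + ((-833 + 5*(-⅙)) + 1417)) = 4320/(-4428 + ((-833 - ⅚) + 1417)) = 4320/(-4428 + (-5003/6 + 1417)) = 4320/(-4428 + 3499/6) = 4320/(-23069/6) = 4320*(-6/23069) = -25920/23069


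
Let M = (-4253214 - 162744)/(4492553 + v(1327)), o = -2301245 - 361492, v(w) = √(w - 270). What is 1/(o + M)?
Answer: -2985673729651100611/7950066844639988190762096 - 81777*√1057/2650022281546662730254032 ≈ -3.7555e-7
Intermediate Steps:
v(w) = √(-270 + w)
o = -2662737
M = -4415958/(4492553 + √1057) (M = (-4253214 - 162744)/(4492553 + √(-270 + 1327)) = -4415958/(4492553 + √1057) ≈ -0.98294)
1/(o + M) = 1/(-2662737 + (-3306487560129/3363838742792 + 735993*√1057/3363838742792)) = 1/(-8957021188953301833/3363838742792 + 735993*√1057/3363838742792)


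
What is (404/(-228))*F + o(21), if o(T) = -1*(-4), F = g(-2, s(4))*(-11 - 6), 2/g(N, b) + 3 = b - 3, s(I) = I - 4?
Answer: -1033/171 ≈ -6.0409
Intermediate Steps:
s(I) = -4 + I
g(N, b) = 2/(-6 + b) (g(N, b) = 2/(-3 + (b - 3)) = 2/(-3 + (-3 + b)) = 2/(-6 + b))
F = 17/3 (F = (2/(-6 + (-4 + 4)))*(-11 - 6) = (2/(-6 + 0))*(-17) = (2/(-6))*(-17) = (2*(-1/6))*(-17) = -1/3*(-17) = 17/3 ≈ 5.6667)
o(T) = 4
(404/(-228))*F + o(21) = (404/(-228))*(17/3) + 4 = (404*(-1/228))*(17/3) + 4 = -101/57*17/3 + 4 = -1717/171 + 4 = -1033/171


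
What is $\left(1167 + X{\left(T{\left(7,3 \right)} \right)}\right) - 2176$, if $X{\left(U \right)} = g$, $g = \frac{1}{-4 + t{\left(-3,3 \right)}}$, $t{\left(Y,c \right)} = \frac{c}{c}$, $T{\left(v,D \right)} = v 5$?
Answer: $- \frac{3028}{3} \approx -1009.3$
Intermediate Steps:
$T{\left(v,D \right)} = 5 v$
$t{\left(Y,c \right)} = 1$
$g = - \frac{1}{3}$ ($g = \frac{1}{-4 + 1} = \frac{1}{-3} = - \frac{1}{3} \approx -0.33333$)
$X{\left(U \right)} = - \frac{1}{3}$
$\left(1167 + X{\left(T{\left(7,3 \right)} \right)}\right) - 2176 = \left(1167 - \frac{1}{3}\right) - 2176 = \frac{3500}{3} - 2176 = - \frac{3028}{3}$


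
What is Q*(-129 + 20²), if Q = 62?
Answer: 16802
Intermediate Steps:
Q*(-129 + 20²) = 62*(-129 + 20²) = 62*(-129 + 400) = 62*271 = 16802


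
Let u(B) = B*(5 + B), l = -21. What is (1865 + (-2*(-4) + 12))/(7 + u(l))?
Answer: 1885/343 ≈ 5.4956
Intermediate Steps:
(1865 + (-2*(-4) + 12))/(7 + u(l)) = (1865 + (-2*(-4) + 12))/(7 - 21*(5 - 21)) = (1865 + (8 + 12))/(7 - 21*(-16)) = (1865 + 20)/(7 + 336) = 1885/343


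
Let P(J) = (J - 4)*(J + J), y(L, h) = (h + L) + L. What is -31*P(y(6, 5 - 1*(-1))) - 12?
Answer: -15636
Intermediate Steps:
y(L, h) = h + 2*L (y(L, h) = (L + h) + L = h + 2*L)
P(J) = 2*J*(-4 + J) (P(J) = (-4 + J)*(2*J) = 2*J*(-4 + J))
-31*P(y(6, 5 - 1*(-1))) - 12 = -62*((5 - 1*(-1)) + 2*6)*(-4 + ((5 - 1*(-1)) + 2*6)) - 12 = -62*((5 + 1) + 12)*(-4 + ((5 + 1) + 12)) - 12 = -62*(6 + 12)*(-4 + (6 + 12)) - 12 = -62*18*(-4 + 18) - 12 = -62*18*14 - 12 = -31*504 - 12 = -15624 - 12 = -15636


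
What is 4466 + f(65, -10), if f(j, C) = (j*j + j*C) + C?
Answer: 8031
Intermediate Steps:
f(j, C) = C + j**2 + C*j (f(j, C) = (j**2 + C*j) + C = C + j**2 + C*j)
4466 + f(65, -10) = 4466 + (-10 + 65**2 - 10*65) = 4466 + (-10 + 4225 - 650) = 4466 + 3565 = 8031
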